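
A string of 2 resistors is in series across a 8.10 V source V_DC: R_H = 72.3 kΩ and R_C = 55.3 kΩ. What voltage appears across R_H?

Total series resistance ΣR = 72.3 + 55.3 = 127.6 kΩ.
Voltage divider: V = V_DC · (72.30 / 127.6) = 8.10 × 0.5666 = 4.590 V.

V ≈ 4.59 V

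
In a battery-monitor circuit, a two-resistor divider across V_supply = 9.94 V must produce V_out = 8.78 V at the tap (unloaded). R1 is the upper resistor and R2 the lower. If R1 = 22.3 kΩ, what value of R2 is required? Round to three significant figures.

R2 ≈ 169 kΩ

V_out/V_supply = R2/(R1+R2) = 0.8833.
R2 = R1 · 0.8833/(1 − 0.8833) = 168.8 kΩ.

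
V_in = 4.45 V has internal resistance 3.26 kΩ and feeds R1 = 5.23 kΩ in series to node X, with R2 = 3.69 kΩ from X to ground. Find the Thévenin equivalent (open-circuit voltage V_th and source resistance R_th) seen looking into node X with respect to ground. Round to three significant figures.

R1' = 3.26 + 5.23 = 8.490 kΩ (source resistance + R1).
Open-circuit (no load on X): V_th = V_in · R2/(R1' + R2) = 4.45 × 3.69/(8.490 + 3.69) = 1.348 V.
Looking into X with the source shorted: R_th = R1'·R2/(R1'+R2) = 8.490 × 3.69/12.18 = 2.572 kΩ.

V_th ≈ 1.35 V, R_th ≈ 2.57 kΩ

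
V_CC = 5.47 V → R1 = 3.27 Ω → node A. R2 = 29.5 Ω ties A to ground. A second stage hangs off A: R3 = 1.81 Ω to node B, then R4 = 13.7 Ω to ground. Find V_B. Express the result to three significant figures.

V_B ≈ 3.66 V

Looking into the second stage from A: R3 + R4 = 15.51 Ω appears in parallel with R2.
R2 ‖ (R3+R4) = 10.17 Ω.
So V_A = 5.47 × 0.7566 = 4.139 V.
Stage 2 is unloaded, so V_B = V_A · R4/(R3+R4) = 4.139 × 13.7/15.51 = 3.656 V.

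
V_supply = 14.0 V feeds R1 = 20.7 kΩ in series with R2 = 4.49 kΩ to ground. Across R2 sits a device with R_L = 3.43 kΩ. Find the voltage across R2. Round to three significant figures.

V_out ≈ 1.20 V

The load sits in parallel with R2, giving an effective lower resistance R2' = R2·R_L/(R2+R_L) = 1.945 kΩ.
Voltage divider with the loaded lower leg: V_out = 14.0 × 1.945/(20.7 + 1.945) = 14.0 × 0.08587 = 1.202 V.
(Unloaded it would be 2.50 V; the load pulls it down.)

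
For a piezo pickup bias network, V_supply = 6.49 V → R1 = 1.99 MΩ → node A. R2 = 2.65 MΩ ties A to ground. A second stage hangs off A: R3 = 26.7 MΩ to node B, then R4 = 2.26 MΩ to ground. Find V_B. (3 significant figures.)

V_B ≈ 0.278 V

Looking into the second stage from A: R3 + R4 = 28.96 MΩ appears in parallel with R2.
Effective lower resistance at A: R2 ‖ 28.96 = 2.428 MΩ.
V_A = 6.49 × 2.428/(1.99 + 2.428) = 3.567 V.
Then the unloaded second divider: V_B = V_A × R4/(R3+R4) = 3.567 × 0.07804 = 0.2783 V.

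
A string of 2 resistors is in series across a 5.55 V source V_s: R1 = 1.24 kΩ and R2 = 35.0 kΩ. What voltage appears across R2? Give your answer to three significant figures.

Total series resistance ΣR = 1.24 + 35.0 = 36.24 kΩ.
Voltage divider: V = V_s · (35.00 / 36.24) = 5.55 × 0.9658 = 5.360 V.

V ≈ 5.36 V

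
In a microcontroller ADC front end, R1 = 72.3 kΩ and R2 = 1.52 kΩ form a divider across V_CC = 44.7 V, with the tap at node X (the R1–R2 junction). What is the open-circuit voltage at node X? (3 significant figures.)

V_th ≈ 0.920 V

With X open, the divider is unloaded: V_th = 44.7 × 1.52/73.82 = 0.9204 V.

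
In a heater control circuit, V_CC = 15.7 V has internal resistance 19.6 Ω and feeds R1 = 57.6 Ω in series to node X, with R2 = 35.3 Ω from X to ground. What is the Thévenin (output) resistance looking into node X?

R1' = 19.6 + 57.6 = 77.20 Ω (source resistance + R1).
Zeroing V_CC shorts the top of R1' to ground, so R_th = R1' ‖ R2 = 24.22 Ω.

R_th ≈ 24.2 Ω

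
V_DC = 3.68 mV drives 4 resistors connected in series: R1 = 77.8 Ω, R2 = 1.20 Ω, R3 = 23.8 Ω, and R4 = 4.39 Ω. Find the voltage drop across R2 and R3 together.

Total series resistance ΣR = 77.8 + 1.20 + 23.8 + 4.39 = 107.2 Ω.
R_{R2..R3} = 1.20 + 23.8 = 25.00 Ω.
V = V_DC · R/ΣR = 3.68 × 0.2332 = 0.8583 mV.

V ≈ 0.858 mV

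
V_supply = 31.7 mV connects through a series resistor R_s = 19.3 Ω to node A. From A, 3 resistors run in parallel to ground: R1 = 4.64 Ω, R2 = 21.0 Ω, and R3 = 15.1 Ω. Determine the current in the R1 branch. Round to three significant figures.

I ≈ 0.929 mA

Combine the parallel branches: R_p = (1/4.64 + 1/21.0 + 1/15.1)⁻¹ = 3.036 Ω.
V_A = 31.7 × 3.036/22.34 = 4.309 mV.
Branch current I = V_A/R1 = 4.309/4.64 = 0.9287 mA.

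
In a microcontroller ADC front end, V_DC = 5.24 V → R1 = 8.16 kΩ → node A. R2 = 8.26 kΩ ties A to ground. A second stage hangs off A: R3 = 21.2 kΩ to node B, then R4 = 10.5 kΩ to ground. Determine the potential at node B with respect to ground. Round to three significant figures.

Node A sees R2 in parallel with the series input of stage 2, R3 + R4 = 31.70 kΩ.
R2 ‖ (R3+R4) = 6.553 kΩ.
So V_A = 5.24 × 0.4454 = 2.334 V.
Stage 2 is unloaded, so V_B = V_A · R4/(R3+R4) = 2.334 × 10.5/31.70 = 0.7730 V.

V_B ≈ 0.773 V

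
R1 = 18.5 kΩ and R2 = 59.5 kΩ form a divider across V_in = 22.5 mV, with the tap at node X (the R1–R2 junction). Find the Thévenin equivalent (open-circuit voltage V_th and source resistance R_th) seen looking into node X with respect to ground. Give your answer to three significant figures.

Open-circuit (no load on X): V_th = V_in · R2/(R1 + R2) = 22.5 × 59.5/(18.50 + 59.5) = 17.16 mV.
With V_in suppressed (replaced by a short), R_th = R1 ‖ R2 = (18.50 × 59.5)/(18.50 + 59.5) = 14.11 kΩ.

V_th ≈ 17.2 mV, R_th ≈ 14.1 kΩ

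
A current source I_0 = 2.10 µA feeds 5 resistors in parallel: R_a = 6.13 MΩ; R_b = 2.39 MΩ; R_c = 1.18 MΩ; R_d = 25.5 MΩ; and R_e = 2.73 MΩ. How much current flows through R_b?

Total conductance ΣG = 1/6.13 + 1/2.39 + 1/1.18 + 1/25.5 + 1/2.73 = 1.835 (units of 1/MΩ).
By the current-divider rule, I = I_0 · G_k/ΣG = 2.10 × 0.2281 = 0.4790 µA.

I ≈ 0.479 µA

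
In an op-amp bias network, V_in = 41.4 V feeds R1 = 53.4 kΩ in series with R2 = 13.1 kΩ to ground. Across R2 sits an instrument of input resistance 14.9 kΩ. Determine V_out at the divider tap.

The load sits in parallel with R2, giving an effective lower resistance R2' = R2·R_L/(R2+R_L) = 6.971 kΩ.
Voltage divider with the loaded lower leg: V_out = 41.4 × 6.971/(53.4 + 6.971) = 41.4 × 0.1155 = 4.780 V.

V_out ≈ 4.78 V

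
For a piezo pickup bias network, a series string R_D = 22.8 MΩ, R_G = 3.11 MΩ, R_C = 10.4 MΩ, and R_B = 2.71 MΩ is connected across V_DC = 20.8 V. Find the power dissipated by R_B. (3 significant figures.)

The common current is I = 20.8/39.02 = 0.5331 µA.
P(R_B) = I²·R_B = (0.5331)² × 2.71 = 0.7701 µW.

P ≈ 0.770 µW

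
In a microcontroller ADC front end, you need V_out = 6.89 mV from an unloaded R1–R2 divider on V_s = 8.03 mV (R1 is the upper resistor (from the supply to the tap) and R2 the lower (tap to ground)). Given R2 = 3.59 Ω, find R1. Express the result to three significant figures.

V_out/V_s = R2/(R1+R2) = 0.8580.
Rearranging, R1 = R2·(1−k)/k = 3.59 × 0.1655 = 0.5940 Ω.

R1 ≈ 0.594 Ω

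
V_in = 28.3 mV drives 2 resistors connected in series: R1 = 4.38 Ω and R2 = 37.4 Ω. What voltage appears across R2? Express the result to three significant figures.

ΣR = 4.38 + 37.4 = 41.78 Ω.
Voltage divider: V = V_in · (37.40 / 41.78) = 28.3 × 0.8952 = 25.33 mV.

V ≈ 25.3 mV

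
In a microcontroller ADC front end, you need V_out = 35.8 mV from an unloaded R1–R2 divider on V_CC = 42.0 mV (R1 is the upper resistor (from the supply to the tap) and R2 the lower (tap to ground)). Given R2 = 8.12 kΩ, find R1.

V_out/V_CC = R2/(R1+R2) = 0.8524.
Rearranging, R1 = R2·(1−k)/k = 8.12 × 0.1732 = 1.406 kΩ.

R1 ≈ 1.41 kΩ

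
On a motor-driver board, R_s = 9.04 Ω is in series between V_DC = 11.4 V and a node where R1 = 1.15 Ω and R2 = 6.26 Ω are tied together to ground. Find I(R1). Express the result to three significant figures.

Parallel bank: R_p = 1/(1/1.15 + 1/6.26) = 0.9715 Ω.
V_A by voltage divider: V_A = 11.4 × 0.9715/(9.04 + 0.9715) = 1.106 V.
Branch current I = V_A/R1 = 1.106/1.15 = 0.9620 A.

I ≈ 0.962 A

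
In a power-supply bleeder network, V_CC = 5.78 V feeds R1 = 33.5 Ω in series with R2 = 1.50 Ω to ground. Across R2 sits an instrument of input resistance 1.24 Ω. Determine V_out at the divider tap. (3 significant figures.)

First combine the lower leg with the load: R2 ‖ R_L = 0.6788 Ω.
Now apply the divider: V_out = 5.78 × 0.01986 = 0.1148 V.

V_out ≈ 0.115 V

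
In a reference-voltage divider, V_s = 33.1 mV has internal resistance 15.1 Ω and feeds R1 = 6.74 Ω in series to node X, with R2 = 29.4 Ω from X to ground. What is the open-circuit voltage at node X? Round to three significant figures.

V_th ≈ 19.0 mV

R1' = 15.1 + 6.74 = 21.84 Ω (source resistance + R1).
Open-circuit (no load on X): V_th = V_s · R2/(R1' + R2) = 33.1 × 29.4/(21.84 + 29.4) = 18.99 mV.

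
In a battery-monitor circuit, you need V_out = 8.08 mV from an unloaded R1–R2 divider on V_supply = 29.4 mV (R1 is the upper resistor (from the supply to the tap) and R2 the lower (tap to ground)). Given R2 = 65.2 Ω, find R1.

Required fraction k = V_out/V_supply = 0.2748.
R1 = R2·(1/k − 1) = 65.2 × 2.639 = 172.0 Ω.

R1 ≈ 172 Ω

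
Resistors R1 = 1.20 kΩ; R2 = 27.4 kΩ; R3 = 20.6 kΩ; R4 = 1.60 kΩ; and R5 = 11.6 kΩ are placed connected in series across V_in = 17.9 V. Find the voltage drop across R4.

V ≈ 0.459 V

ΣR = 1.20 + 27.4 + 20.6 + 1.60 + 11.6 = 62.40 kΩ.
Voltage divider: V = V_in · (1.600 / 62.40) = 17.9 × 0.02564 = 0.4590 V.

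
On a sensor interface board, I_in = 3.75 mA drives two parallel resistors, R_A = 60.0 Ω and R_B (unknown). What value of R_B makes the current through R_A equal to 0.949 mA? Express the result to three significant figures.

Two-branch current divider: I_A = I_in · R_B/(R_A + R_B).
With f = 0.2531, R_B = R_A · f/(1−f) = 60.0 × 0.3388 = 20.33 Ω.

R_B ≈ 20.3 Ω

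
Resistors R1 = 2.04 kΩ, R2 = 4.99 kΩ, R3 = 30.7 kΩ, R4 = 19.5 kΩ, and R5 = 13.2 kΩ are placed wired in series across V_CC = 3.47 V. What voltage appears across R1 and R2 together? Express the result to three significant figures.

V ≈ 0.346 V

Series total: ΣR = 2.04 + 4.99 + 30.7 + 19.5 + 13.2 = 70.43 kΩ.
R_{R1..R2} = 2.04 + 4.99 = 7.030 kΩ.
V = V_CC · R/ΣR = 3.47 × 0.09982 = 0.3464 V.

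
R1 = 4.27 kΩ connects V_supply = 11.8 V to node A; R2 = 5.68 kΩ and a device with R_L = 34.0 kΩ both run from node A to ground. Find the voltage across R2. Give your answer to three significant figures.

V_out ≈ 6.29 V

First combine the lower leg with the load: R2 ‖ R_L = 4.867 kΩ.
Now apply the divider: V_out = 11.8 × 0.5327 = 6.285 V.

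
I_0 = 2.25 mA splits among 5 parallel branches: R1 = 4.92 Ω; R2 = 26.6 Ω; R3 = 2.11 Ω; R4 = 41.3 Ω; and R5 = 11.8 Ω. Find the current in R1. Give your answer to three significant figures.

I ≈ 0.555 mA

ΣG = 1/4.92 + 1/26.6 + 1/2.11 + 1/41.3 + 1/11.8 = 0.8237.
By the current-divider rule, I = I_0 · G_k/ΣG = 2.25 × 0.2467 = 0.5552 mA.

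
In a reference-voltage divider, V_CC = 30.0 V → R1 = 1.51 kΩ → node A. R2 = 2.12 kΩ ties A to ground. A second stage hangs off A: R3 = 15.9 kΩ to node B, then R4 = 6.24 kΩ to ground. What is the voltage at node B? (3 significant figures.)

The second stage (R3 + R4 = 22.14 kΩ) loads node A in parallel with R2.
Effective lower resistance at A: R2 ‖ 22.14 = 1.935 kΩ.
V_A = 30.0 × 1.935/(1.51 + 1.935) = 16.85 V.
V_B = V_A × 0.2818 = 4.749 V.

V_B ≈ 4.75 V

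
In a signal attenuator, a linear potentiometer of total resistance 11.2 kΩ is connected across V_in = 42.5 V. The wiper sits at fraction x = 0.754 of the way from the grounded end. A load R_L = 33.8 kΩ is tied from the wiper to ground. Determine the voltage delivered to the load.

The pot divides into 2.755 kΩ above the wiper and 8.445 kΩ below.
R_L loads the lower segment: effective lower R = 6.757 kΩ.
Then V_out = V_in · 6.757/(2.755 + 6.757) = 30.19 V.

V_out ≈ 30.2 V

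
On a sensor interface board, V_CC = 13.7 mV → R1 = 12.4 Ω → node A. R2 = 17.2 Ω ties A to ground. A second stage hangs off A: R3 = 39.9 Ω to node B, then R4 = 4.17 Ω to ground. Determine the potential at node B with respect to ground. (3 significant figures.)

The second stage (R3 + R4 = 44.07 Ω) loads node A in parallel with R2.
Effective lower resistance at A: R2 ‖ 44.07 = 12.37 Ω.
V_A = 13.7 × 12.37/(12.4 + 12.37) = 6.842 mV.
Stage 2 is unloaded, so V_B = V_A · R4/(R3+R4) = 6.842 × 4.17/44.07 = 0.6474 mV.

V_B ≈ 0.647 mV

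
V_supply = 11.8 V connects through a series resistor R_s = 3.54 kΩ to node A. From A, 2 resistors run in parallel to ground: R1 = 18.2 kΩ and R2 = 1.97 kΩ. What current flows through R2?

I ≈ 2.00 mA

Parallel bank: R_p = 1/(1/18.2 + 1/1.97) = 1.778 kΩ.
V_A = 11.8 × 1.778/5.318 = 3.945 V.
Branch current I = V_A/R2 = 3.945/1.97 = 2.002 mA.
(Equivalently: I_total = 2.219 mA, then current-divider fraction G_k/ΣG = 0.9023.)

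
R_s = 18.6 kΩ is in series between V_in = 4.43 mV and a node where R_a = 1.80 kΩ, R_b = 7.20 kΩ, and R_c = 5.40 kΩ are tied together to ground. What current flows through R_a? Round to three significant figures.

I ≈ 0.142 µA

Combine the parallel branches: R_p = (1/1.80 + 1/7.20 + 1/5.40)⁻¹ = 1.137 kΩ.
Node voltage V_A = V_in · R_p/(R_s + R_p) = 4.43 × 0.05760 = 0.2552 mV.
Branch current I = V_A/R_a = 0.2552/1.80 = 0.1418 µA.
(Equivalently: I_total = 0.2245 µA, then current-divider fraction G_k/ΣG = 0.6316.)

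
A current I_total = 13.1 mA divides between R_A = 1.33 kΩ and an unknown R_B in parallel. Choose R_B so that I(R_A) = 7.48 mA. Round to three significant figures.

In a two-way split, I_A/I_total = R_B/(R_A + R_B).
With f = 0.5710, R_B = R_A · f/(1−f) = 1.33 × 1.331 = 1.770 kΩ.

R_B ≈ 1.77 kΩ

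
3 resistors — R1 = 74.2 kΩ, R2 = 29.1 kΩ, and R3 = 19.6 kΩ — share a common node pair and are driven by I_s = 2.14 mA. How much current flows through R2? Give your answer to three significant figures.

ΣG = 1/74.2 + 1/29.1 + 1/19.6 = 0.09886.
By the current-divider rule, I = I_s · G_k/ΣG = 2.14 × 0.3476 = 0.7439 mA.

I ≈ 0.744 mA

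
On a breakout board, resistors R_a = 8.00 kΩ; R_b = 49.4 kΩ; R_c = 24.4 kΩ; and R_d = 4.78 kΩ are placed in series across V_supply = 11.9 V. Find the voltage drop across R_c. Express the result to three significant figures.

V ≈ 3.35 V

Total series resistance ΣR = 8.00 + 49.4 + 24.4 + 4.78 = 86.58 kΩ.
Voltage divider: V = V_supply · (24.40 / 86.58) = 11.9 × 0.2818 = 3.354 V.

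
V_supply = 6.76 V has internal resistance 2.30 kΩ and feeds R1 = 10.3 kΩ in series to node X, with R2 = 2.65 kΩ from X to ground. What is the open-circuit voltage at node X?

R1' = 2.30 + 10.3 = 12.60 kΩ (source resistance + R1).
With X open, the divider is unloaded: V_th = 6.76 × 2.65/15.25 = 1.175 V.

V_th ≈ 1.17 V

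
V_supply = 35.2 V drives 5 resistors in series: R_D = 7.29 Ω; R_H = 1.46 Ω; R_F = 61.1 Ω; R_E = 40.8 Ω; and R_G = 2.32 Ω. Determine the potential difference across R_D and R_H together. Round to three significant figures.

V ≈ 2.73 V

ΣR = 7.29 + 1.46 + 61.1 + 40.8 + 2.32 = 113.0 Ω.
R_{R_D..R_H} = 7.29 + 1.46 = 8.750 Ω.
By the voltage-divider rule, V = 35.2 × 8.750/113.0 = 2.726 V.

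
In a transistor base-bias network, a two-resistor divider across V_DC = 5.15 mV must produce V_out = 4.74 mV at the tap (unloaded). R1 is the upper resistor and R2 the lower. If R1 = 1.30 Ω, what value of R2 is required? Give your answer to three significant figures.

The divider ratio is R2/(R1+R2) = 4.74/5.15 = 0.9204.
Rearranging, R2 = R1·k/(1−k) = 1.30 × 11.56 = 15.03 Ω.

R2 ≈ 15.0 Ω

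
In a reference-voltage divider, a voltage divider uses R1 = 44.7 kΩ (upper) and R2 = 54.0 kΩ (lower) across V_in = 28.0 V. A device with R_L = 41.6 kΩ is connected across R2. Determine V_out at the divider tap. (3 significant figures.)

V_out ≈ 9.65 V

R2 ‖ R_L = (54.0 × 41.6)/(54.0 + 41.6) = 23.50 kΩ.
Voltage divider with the loaded lower leg: V_out = 28.0 × 23.50/(44.7 + 23.50) = 28.0 × 0.3446 = 9.648 V.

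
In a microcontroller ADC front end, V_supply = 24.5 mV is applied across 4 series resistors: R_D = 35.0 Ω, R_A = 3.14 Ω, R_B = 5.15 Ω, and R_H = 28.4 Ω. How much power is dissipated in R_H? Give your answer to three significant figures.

Series current I = V_supply/ΣR = 24.5/71.69 = 0.3417 mA.
V(R_H) = I·R = 9.706 mV; P = V·I = 9.706 × 0.3417 = 3.317 µW.

P ≈ 3.32 µW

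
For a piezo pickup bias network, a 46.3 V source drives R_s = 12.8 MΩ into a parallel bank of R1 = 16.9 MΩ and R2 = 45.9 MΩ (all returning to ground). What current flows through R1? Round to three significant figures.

Parallel bank: R_p = 1/(1/16.9 + 1/45.9) = 12.35 MΩ.
Node voltage V_A = V_DC · R_p/(R_s + R_p) = 46.3 × 0.4911 = 22.74 V.
I(R1) = V_A / R1 = 22.74/16.9 = 1.345 µA.
(Check via current divider: I_total = 1.841 µA; share G_k/ΣG = 0.7309 → same result.)

I ≈ 1.35 µA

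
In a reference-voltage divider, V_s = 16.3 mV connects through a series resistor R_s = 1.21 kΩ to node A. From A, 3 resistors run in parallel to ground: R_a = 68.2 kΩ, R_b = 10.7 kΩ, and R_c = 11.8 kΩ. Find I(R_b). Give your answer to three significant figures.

Parallel bank: R_p = 1/(1/68.2 + 1/10.7 + 1/11.8) = 5.185 kΩ.
Node voltage V_A = V_s · R_p/(R_s + R_p) = 16.3 × 0.8108 = 13.22 mV.
Branch current I = V_A/R_b = 13.22/10.7 = 1.235 µA.

I ≈ 1.24 µA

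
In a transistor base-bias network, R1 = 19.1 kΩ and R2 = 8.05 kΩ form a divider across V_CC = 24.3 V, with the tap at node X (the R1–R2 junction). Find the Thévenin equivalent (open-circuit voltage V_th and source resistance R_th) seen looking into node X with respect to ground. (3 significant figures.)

V_th ≈ 7.20 V, R_th ≈ 5.66 kΩ

Open-circuit (no load on X): V_th = V_CC · R2/(R1 + R2) = 24.3 × 8.05/(19.10 + 8.05) = 7.205 V.
Looking into X with the source shorted: R_th = R1·R2/(R1+R2) = 19.10 × 8.05/27.15 = 5.663 kΩ.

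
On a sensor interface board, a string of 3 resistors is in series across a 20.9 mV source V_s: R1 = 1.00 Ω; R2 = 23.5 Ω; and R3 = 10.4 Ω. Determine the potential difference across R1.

Total series resistance ΣR = 1.00 + 23.5 + 10.4 = 34.90 Ω.
V = V_s · R/ΣR = 20.9 × 0.02865 = 0.5989 mV.

V ≈ 0.599 mV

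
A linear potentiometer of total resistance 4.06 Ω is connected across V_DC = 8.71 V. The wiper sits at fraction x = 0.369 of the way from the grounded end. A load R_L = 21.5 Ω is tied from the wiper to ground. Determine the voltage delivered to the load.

The pot divides into 2.562 Ω above the wiper and 1.498 Ω below.
R_L loads the lower segment: effective lower R = 1.401 Ω.
V_out = 8.71 × 1.401/(2.562 + 1.401) = 3.079 V.

V_out ≈ 3.08 V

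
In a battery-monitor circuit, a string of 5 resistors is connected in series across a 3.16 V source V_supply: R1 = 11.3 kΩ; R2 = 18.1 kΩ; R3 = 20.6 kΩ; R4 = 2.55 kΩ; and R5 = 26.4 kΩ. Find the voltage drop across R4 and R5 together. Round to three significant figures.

Total series resistance ΣR = 11.3 + 18.1 + 20.6 + 2.55 + 26.4 = 78.95 kΩ.
R_{R4..R5} = 2.55 + 26.4 = 28.95 kΩ.
V = V_supply · R/ΣR = 3.16 × 0.3667 = 1.159 V.

V ≈ 1.16 V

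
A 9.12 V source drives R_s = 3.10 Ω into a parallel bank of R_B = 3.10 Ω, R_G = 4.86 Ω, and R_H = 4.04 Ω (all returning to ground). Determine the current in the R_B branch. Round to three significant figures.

Combine the parallel branches: R_p = (1/3.10 + 1/4.86 + 1/4.04)⁻¹ = 1.289 Ω.
V_A = 9.12 × 1.289/4.389 = 2.678 V.
Branch current I = V_A/R_B = 2.678/3.10 = 0.8640 A.

I ≈ 0.864 A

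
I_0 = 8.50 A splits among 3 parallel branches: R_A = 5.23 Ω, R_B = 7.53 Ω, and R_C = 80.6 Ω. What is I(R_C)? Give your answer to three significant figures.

I ≈ 0.313 A

ΣG = 1/5.23 + 1/7.53 + 1/80.6 = 0.3364.
By the current-divider rule, I = I_0 · G_k/ΣG = 8.50 × 0.03688 = 0.3135 A.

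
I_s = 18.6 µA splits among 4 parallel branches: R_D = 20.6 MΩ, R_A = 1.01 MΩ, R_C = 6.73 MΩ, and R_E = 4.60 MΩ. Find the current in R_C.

Conductances: ΣG = 1/20.6 + 1/1.01 + 1/6.73 + 1/4.60 = 1.405 (1/MΩ).
By the current-divider rule, I = I_s · G_k/ΣG = 18.6 × 0.1058 = 1.968 µA.

I ≈ 1.97 µA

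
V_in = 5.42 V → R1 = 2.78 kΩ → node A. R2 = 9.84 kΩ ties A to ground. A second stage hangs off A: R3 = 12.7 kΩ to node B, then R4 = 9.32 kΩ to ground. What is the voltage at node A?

Node A sees R2 in parallel with the series input of stage 2, R3 + R4 = 22.02 kΩ.
Effective lower resistance at A: R2 ‖ 22.02 = 6.801 kΩ.
First divider: V_A = V_in · 6.801/(2.78 + 6.801) = 3.847 V.

V_A ≈ 3.85 V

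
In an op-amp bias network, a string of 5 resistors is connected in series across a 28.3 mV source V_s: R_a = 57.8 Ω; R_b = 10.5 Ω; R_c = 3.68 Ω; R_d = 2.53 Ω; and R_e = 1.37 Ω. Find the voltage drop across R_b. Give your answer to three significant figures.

Series total: ΣR = 57.8 + 10.5 + 3.68 + 2.53 + 1.37 = 75.88 Ω.
By the voltage-divider rule, V = 28.3 × 10.50/75.88 = 3.916 mV.

V ≈ 3.92 mV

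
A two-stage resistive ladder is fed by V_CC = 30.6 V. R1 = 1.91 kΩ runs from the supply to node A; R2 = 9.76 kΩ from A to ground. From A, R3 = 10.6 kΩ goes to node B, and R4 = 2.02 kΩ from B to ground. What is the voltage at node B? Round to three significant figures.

The second stage (R3 + R4 = 12.62 kΩ) loads node A in parallel with R2.
Effective lower resistance at A: R2 ‖ 12.62 = 5.504 kΩ.
So V_A = 30.6 × 0.7424 = 22.72 V.
Then the unloaded second divider: V_B = V_A × R4/(R3+R4) = 22.72 × 0.1601 = 3.636 V.

V_B ≈ 3.64 V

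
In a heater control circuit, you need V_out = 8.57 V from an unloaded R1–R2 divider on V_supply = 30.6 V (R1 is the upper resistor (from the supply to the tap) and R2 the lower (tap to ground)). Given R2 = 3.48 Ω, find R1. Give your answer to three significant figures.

V_out/V_supply = R2/(R1+R2) = 0.2801.
Rearranging, R1 = R2·(1−k)/k = 3.48 × 2.571 = 8.946 Ω.

R1 ≈ 8.95 Ω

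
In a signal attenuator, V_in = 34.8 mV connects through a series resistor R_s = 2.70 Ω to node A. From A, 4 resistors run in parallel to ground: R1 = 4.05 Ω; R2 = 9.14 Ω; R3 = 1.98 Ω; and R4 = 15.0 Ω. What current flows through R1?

I ≈ 2.45 mA

Parallel bank: R_p = 1/(1/4.05 + 1/9.14 + 1/1.98 + 1/15.0) = 1.078 Ω.
V_A = 34.8 × 1.078/3.778 = 9.927 mV.
Branch current I = V_A/R1 = 9.927/4.05 = 2.451 mA.
(Equivalently: I_total = 9.212 mA, then current-divider fraction G_k/ΣG = 0.2661.)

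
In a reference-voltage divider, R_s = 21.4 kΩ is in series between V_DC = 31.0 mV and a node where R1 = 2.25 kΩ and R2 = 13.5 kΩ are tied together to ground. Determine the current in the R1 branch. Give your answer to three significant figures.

I ≈ 1.14 µA

Equivalent of the parallel group: R_p = 1.929 kΩ.
V_A = 31.0 × 1.929/23.33 = 2.563 mV.
I(R1) = V_A / R1 = 2.563/2.25 = 1.139 µA.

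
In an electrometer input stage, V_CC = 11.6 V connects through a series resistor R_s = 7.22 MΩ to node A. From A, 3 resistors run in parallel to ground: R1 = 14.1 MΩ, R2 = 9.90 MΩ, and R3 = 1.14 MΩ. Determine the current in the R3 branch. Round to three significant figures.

I ≈ 1.19 µA

Combine the parallel branches: R_p = (1/14.1 + 1/9.90 + 1/1.14)⁻¹ = 0.9532 MΩ.
V_A = 11.6 × 0.9532/8.173 = 1.353 V.
Branch current I = V_A/R3 = 1.353/1.14 = 1.187 µA.
(Equivalently: I_total = 1.419 µA, then current-divider fraction G_k/ΣG = 0.8361.)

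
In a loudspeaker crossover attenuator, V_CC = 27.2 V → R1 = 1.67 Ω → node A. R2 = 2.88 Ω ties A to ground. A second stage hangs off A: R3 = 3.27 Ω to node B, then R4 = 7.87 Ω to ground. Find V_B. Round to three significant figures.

V_B ≈ 11.1 V

The second stage (R3 + R4 = 11.14 Ω) loads node A in parallel with R2.
R2 ‖ (R3+R4) = 2.288 Ω.
V_A = 27.2 × 2.288/(1.67 + 2.288) = 15.72 V.
Then the unloaded second divider: V_B = V_A × R4/(R3+R4) = 15.72 × 0.7065 = 11.11 V.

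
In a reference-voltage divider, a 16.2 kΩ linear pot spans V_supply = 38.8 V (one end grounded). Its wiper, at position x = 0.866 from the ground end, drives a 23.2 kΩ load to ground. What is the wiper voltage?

The pot divides into 2.171 kΩ above the wiper and 14.03 kΩ below.
(x·R_p) ‖ R_L = 8.743 kΩ.
Then V_out = V_supply · 8.743/(2.171 + 8.743) = 31.08 V.

V_out ≈ 31.1 V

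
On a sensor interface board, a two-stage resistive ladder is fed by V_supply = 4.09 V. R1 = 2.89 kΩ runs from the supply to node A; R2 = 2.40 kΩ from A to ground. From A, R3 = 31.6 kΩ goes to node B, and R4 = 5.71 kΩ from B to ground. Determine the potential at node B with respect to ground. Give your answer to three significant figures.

The second stage (R3 + R4 = 37.31 kΩ) loads node A in parallel with R2.
Effective lower resistance at A: R2 ‖ 37.31 = 2.255 kΩ.
First divider: V_A = V_supply · 2.255/(2.89 + 2.255) = 1.793 V.
Then the unloaded second divider: V_B = V_A × R4/(R3+R4) = 1.793 × 0.1530 = 0.2743 V.

V_B ≈ 0.274 V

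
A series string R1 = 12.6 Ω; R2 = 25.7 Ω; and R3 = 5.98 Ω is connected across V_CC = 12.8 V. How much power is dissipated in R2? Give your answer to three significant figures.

P ≈ 2.15 W

Series current I = V_CC/ΣR = 12.8/44.28 = 0.2891 A.
V(R2) = I·R = 7.429 V; P = V·I = 7.429 × 0.2891 = 2.148 W.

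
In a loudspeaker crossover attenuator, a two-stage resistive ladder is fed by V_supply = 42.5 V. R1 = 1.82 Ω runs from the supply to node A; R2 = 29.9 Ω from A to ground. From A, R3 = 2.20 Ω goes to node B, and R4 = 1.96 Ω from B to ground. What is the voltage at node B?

Looking into the second stage from A: R3 + R4 = 4.160 Ω appears in parallel with R2.
Effective lower resistance at A: R2 ‖ 4.160 = 3.652 Ω.
V_A = 42.5 × 3.652/(1.82 + 3.652) = 28.36 V.
Then the unloaded second divider: V_B = V_A × R4/(R3+R4) = 28.36 × 0.4712 = 13.36 V.

V_B ≈ 13.4 V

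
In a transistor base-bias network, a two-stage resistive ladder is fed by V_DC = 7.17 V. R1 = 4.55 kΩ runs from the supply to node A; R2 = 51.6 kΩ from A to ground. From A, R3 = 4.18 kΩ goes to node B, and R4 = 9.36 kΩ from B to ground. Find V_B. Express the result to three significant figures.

Looking into the second stage from A: R3 + R4 = 13.54 kΩ appears in parallel with R2.
R2 ‖ (R3+R4) = 10.73 kΩ.
So V_A = 7.17 × 0.7021 = 5.034 V.
Stage 2 is unloaded, so V_B = V_A · R4/(R3+R4) = 5.034 × 9.36/13.54 = 3.480 V.

V_B ≈ 3.48 V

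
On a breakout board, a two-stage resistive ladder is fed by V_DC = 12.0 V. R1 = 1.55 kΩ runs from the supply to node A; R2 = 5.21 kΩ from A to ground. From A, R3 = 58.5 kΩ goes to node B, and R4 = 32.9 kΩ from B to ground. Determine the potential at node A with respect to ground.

Node A sees R2 in parallel with the series input of stage 2, R3 + R4 = 91.40 kΩ.
R2 ‖ (R3+R4) = 4.929 kΩ.
First divider: V_A = V_DC · 4.929/(1.55 + 4.929) = 9.129 V.

V_A ≈ 9.13 V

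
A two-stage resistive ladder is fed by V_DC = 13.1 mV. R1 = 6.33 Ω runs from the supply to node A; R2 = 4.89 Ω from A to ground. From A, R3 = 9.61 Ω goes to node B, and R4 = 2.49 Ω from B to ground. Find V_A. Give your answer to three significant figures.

V_A ≈ 4.65 mV

Looking into the second stage from A: R3 + R4 = 12.10 Ω appears in parallel with R2.
R2 ‖ (R3+R4) = 3.483 Ω.
V_A = 13.1 × 3.483/(6.33 + 3.483) = 4.649 mV.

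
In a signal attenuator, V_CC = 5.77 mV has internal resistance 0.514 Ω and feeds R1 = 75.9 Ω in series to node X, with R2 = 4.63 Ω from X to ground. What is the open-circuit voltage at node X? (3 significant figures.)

V_th ≈ 0.330 mV

R1' = 0.514 + 75.9 = 76.41 Ω (source resistance + R1).
V_th is the unloaded tap voltage: V_CC · R2/(R1'+R2) = 5.77 × 0.05713 = 0.3296 mV.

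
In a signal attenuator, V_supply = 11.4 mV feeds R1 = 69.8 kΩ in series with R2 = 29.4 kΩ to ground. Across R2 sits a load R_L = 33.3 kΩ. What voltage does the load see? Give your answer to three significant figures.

V_out ≈ 2.08 mV

First combine the lower leg with the load: R2 ‖ R_L = 15.61 kΩ.
Voltage divider with the loaded lower leg: V_out = 11.4 × 15.61/(69.8 + 15.61) = 11.4 × 0.1828 = 2.084 mV.
(Unloaded it would be 3.38 mV; the load pulls it down.)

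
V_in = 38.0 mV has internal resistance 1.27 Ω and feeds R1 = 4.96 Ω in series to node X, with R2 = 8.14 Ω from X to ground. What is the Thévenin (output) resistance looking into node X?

R1' = 1.27 + 4.96 = 6.230 Ω (source resistance + R1).
Zeroing V_in shorts the top of R1' to ground, so R_th = R1' ‖ R2 = 3.529 Ω.

R_th ≈ 3.53 Ω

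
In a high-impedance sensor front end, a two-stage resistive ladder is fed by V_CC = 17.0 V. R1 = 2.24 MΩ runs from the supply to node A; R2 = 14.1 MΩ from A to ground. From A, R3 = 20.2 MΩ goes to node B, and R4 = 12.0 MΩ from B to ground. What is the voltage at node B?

V_B ≈ 5.16 V

The second stage (R3 + R4 = 32.20 MΩ) loads node A in parallel with R2.
R2 ‖ (R3+R4) = 9.806 MΩ.
V_A = 17.0 × 9.806/(2.24 + 9.806) = 13.84 V.
Stage 2 is unloaded, so V_B = V_A · R4/(R3+R4) = 13.84 × 12.0/32.20 = 5.157 V.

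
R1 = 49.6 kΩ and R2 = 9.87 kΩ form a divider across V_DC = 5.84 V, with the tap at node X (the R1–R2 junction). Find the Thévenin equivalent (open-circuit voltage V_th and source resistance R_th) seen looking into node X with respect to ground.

Open-circuit (no load on X): V_th = V_DC · R2/(R1 + R2) = 5.84 × 9.87/(49.60 + 9.87) = 0.9692 V.
With V_DC suppressed (replaced by a short), R_th = R1 ‖ R2 = (49.60 × 9.87)/(49.60 + 9.87) = 8.232 kΩ.

V_th ≈ 0.969 V, R_th ≈ 8.23 kΩ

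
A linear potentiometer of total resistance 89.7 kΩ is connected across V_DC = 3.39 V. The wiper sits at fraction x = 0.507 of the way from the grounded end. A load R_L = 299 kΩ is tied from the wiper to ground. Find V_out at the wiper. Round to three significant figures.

V_out ≈ 1.60 V

Split the track: R_lower = x·R_p = 45.48 kΩ, R_upper = (1−x)·R_p = 44.22 kΩ.
Lower segment in parallel with the load: 45.48 ‖ 299 = 39.47 kΩ.
Loaded-divider output: V_out = 3.39 × 0.4716 = 1.599 V.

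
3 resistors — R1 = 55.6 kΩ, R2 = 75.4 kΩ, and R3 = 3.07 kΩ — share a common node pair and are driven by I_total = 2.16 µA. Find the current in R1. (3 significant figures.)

I ≈ 0.109 µA

ΣG = 1/55.6 + 1/75.4 + 1/3.07 = 0.3570.
By the current-divider rule, I = I_total · G_k/ΣG = 2.16 × 0.05038 = 0.1088 µA.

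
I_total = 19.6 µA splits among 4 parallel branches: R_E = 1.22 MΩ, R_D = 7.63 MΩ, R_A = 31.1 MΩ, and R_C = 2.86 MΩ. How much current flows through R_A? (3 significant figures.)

ΣG = 1/1.22 + 1/7.63 + 1/31.1 + 1/2.86 = 1.333.
Current divider: I(R_A) = I_total · G_k/ΣG = 19.6 × (0.03215/1.333) = 19.6 × 0.02413 = 0.4730 µA.

I ≈ 0.473 µA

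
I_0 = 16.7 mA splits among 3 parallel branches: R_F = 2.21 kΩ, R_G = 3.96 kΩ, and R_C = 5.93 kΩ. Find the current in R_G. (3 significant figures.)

I ≈ 4.83 mA

Conductances: ΣG = 1/2.21 + 1/3.96 + 1/5.93 = 0.8736 (1/kΩ).
Current divider: I(R_G) = I_0 · G_k/ΣG = 16.7 × (0.2525/0.8736) = 16.7 × 0.2890 = 4.827 mA.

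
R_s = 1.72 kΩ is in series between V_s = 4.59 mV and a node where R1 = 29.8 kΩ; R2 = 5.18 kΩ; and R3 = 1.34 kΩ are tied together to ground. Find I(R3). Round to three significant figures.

I ≈ 1.28 µA

Parallel bank: R_p = 1/(1/29.8 + 1/5.18 + 1/1.34) = 1.028 kΩ.
Node voltage V_A = V_s · R_p/(R_s + R_p) = 4.59 × 0.3741 = 1.717 mV.
I(R3) = V_A / R3 = 1.717/1.34 = 1.281 µA.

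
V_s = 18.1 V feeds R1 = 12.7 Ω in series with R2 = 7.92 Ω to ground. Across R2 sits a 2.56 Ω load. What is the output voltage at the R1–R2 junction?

First combine the lower leg with the load: R2 ‖ R_L = 1.935 Ω.
Then V_out = V_s · R2'/(R1 + R2') = 18.1 × 1.935/14.63 = 2.393 V.

V_out ≈ 2.39 V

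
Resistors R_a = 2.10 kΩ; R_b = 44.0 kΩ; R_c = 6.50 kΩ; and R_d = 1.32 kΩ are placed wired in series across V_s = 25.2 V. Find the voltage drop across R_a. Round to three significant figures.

V ≈ 0.981 V

Total series resistance ΣR = 2.10 + 44.0 + 6.50 + 1.32 = 53.92 kΩ.
Voltage divider: V = V_s · (2.100 / 53.92) = 25.2 × 0.03895 = 0.9815 V.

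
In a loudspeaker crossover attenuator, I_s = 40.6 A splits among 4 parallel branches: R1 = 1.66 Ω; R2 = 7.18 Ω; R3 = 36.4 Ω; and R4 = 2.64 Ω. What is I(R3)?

I ≈ 0.972 A

Total conductance ΣG = 1/1.66 + 1/7.18 + 1/36.4 + 1/2.64 = 1.148 (units of 1/Ω).
Current divider: I(R3) = I_s · G_k/ΣG = 40.6 × (0.02747/1.148) = 40.6 × 0.02393 = 0.9716 A.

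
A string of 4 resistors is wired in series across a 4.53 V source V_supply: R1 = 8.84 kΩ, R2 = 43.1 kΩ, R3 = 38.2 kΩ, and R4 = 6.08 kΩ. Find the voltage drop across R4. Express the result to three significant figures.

ΣR = 8.84 + 43.1 + 38.2 + 6.08 = 96.22 kΩ.
Voltage divider: V = V_supply · (6.080 / 96.22) = 4.53 × 0.06319 = 0.2862 V.

V ≈ 0.286 V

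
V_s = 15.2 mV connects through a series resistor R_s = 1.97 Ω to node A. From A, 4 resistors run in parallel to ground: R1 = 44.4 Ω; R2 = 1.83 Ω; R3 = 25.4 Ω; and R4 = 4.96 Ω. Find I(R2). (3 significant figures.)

Combine the parallel branches: R_p = (1/44.4 + 1/1.83 + 1/25.4 + 1/4.96)⁻¹ = 1.235 Ω.
Node voltage V_A = V_s · R_p/(R_s + R_p) = 15.2 × 0.3853 = 5.856 mV.
I(R2) = V_A / R2 = 5.856/1.83 = 3.200 mA.

I ≈ 3.20 mA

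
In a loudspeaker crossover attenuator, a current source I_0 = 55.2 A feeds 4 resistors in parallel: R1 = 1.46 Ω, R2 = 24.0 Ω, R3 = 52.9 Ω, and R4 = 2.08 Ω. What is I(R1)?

Total conductance ΣG = 1/1.46 + 1/24.0 + 1/52.9 + 1/2.08 = 1.226 (units of 1/Ω).
Current divider: I(R1) = I_0 · G_k/ΣG = 55.2 × (0.6849/1.226) = 55.2 × 0.5585 = 30.83 A.

I ≈ 30.8 A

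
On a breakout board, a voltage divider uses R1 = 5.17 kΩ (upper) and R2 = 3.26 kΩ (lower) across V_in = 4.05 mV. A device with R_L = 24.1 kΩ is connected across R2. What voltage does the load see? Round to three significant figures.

V_out ≈ 1.45 mV

R2 ‖ R_L = (3.26 × 24.1)/(3.26 + 24.1) = 2.872 kΩ.
Voltage divider with the loaded lower leg: V_out = 4.05 × 2.872/(5.17 + 2.872) = 4.05 × 0.3571 = 1.446 mV.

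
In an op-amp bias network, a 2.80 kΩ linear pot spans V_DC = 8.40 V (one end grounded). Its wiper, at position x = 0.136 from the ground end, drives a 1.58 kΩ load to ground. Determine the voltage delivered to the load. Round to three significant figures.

V_out ≈ 0.946 V

The pot divides into 2.419 kΩ above the wiper and 0.3808 kΩ below.
(x·R_p) ‖ R_L = 0.3068 kΩ.
V_out = 8.40 × 0.3068/(2.419 + 0.3068) = 0.9455 V.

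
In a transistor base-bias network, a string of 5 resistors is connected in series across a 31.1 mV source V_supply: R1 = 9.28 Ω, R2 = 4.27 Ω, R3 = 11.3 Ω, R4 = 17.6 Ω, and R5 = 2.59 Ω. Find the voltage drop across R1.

Series total: ΣR = 9.28 + 4.27 + 11.3 + 17.6 + 2.59 = 45.04 Ω.
By the voltage-divider rule, V = 31.1 × 9.280/45.04 = 6.408 mV.

V ≈ 6.41 mV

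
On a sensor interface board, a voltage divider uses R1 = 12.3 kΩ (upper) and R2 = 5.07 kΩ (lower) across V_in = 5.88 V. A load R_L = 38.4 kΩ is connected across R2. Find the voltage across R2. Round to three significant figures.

V_out ≈ 1.57 V

The load sits in parallel with R2, giving an effective lower resistance R2' = R2·R_L/(R2+R_L) = 4.479 kΩ.
Now apply the divider: V_out = 5.88 × 0.2669 = 1.570 V.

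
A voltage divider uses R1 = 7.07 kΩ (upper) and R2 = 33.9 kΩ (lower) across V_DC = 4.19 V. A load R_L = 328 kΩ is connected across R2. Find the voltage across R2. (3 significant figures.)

First combine the lower leg with the load: R2 ‖ R_L = 30.72 kΩ.
Now apply the divider: V_out = 4.19 × 0.8129 = 3.406 V.
(Unloaded it would be 3.47 V; the load pulls it down.)

V_out ≈ 3.41 V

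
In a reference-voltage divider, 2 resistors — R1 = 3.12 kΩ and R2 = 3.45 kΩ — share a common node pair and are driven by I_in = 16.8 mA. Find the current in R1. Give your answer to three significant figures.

I ≈ 8.82 mA

For two parallel branches, I_k = I_in · (other R)/(sum of R).
So I = 16.8 × 3.45/6.570 = 8.822 mA.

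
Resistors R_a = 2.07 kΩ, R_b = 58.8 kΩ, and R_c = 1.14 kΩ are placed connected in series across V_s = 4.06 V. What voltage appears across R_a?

Series total: ΣR = 2.07 + 58.8 + 1.14 = 62.01 kΩ.
Voltage divider: V = V_s · (2.070 / 62.01) = 4.06 × 0.03338 = 0.1355 V.

V ≈ 0.136 V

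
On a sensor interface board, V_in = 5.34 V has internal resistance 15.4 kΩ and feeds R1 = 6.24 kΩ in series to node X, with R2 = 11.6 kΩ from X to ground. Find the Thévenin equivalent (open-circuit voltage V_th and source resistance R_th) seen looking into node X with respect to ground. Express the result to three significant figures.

V_th ≈ 1.86 V, R_th ≈ 7.55 kΩ

R1' = 15.4 + 6.24 = 21.64 kΩ (source resistance + R1).
V_th is the unloaded tap voltage: V_in · R2/(R1'+R2) = 5.34 × 0.3490 = 1.864 V.
With V_in suppressed (replaced by a short), R_th = R1' ‖ R2 = (21.64 × 11.6)/(21.64 + 11.6) = 7.552 kΩ.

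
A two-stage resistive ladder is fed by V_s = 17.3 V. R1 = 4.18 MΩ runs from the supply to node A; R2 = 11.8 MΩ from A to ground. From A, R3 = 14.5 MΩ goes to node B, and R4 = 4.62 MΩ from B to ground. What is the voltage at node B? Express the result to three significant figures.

Node A sees R2 in parallel with the series input of stage 2, R3 + R4 = 19.12 MΩ.
Effective lower resistance at A: R2 ‖ 19.12 = 7.297 MΩ.
So V_A = 17.3 × 0.6358 = 11.00 V.
V_B = V_A × 0.2416 = 2.658 V.

V_B ≈ 2.66 V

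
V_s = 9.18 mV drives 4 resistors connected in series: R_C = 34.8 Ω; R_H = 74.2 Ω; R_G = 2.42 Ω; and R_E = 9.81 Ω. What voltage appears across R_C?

V ≈ 2.64 mV

ΣR = 34.8 + 74.2 + 2.42 + 9.81 = 121.2 Ω.
Voltage divider: V = V_s · (34.80 / 121.2) = 9.18 × 0.2871 = 2.635 mV.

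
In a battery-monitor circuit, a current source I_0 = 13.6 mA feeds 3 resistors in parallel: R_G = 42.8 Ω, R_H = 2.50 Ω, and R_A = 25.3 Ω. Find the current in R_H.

ΣG = 1/42.8 + 1/2.50 + 1/25.3 = 0.4629.
Current divider: I(R_H) = I_0 · G_k/ΣG = 13.6 × (0.4000/0.4629) = 13.6 × 0.8641 = 11.75 mA.

I ≈ 11.8 mA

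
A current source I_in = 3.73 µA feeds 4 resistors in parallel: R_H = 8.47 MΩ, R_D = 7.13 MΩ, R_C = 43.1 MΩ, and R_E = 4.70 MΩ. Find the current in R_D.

Total conductance ΣG = 1/8.47 + 1/7.13 + 1/43.1 + 1/4.70 = 0.4943 (units of 1/MΩ).
Current divider: I(R_D) = I_in · G_k/ΣG = 3.73 × (0.1403/0.4943) = 3.73 × 0.2837 = 1.058 µA.

I ≈ 1.06 µA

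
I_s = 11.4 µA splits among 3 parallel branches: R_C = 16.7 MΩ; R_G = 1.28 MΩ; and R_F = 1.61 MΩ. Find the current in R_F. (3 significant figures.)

I ≈ 4.84 µA

ΣG = 1/16.7 + 1/1.28 + 1/1.61 = 1.462.
By the current-divider rule, I = I_s · G_k/ΣG = 11.4 × 0.4248 = 4.842 µA.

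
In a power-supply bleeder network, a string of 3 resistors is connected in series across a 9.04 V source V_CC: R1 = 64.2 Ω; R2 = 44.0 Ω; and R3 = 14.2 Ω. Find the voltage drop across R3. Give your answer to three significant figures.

V ≈ 1.05 V

Series total: ΣR = 64.2 + 44.0 + 14.2 = 122.4 Ω.
V = V_CC · R/ΣR = 9.04 × 0.1160 = 1.049 V.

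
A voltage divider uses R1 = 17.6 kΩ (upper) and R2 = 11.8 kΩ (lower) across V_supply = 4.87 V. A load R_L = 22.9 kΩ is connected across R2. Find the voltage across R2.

V_out ≈ 1.49 V

First combine the lower leg with the load: R2 ‖ R_L = 7.787 kΩ.
Voltage divider with the loaded lower leg: V_out = 4.87 × 7.787/(17.6 + 7.787) = 4.87 × 0.3067 = 1.494 V.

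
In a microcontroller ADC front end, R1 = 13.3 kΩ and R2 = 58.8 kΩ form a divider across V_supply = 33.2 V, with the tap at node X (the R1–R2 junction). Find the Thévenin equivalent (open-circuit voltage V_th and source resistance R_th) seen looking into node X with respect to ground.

V_th is the unloaded tap voltage: V_supply · R2/(R1+R2) = 33.2 × 0.8155 = 27.08 V.
With V_supply suppressed (replaced by a short), R_th = R1 ‖ R2 = (13.30 × 58.8)/(13.30 + 58.8) = 10.85 kΩ.

V_th ≈ 27.1 V, R_th ≈ 10.8 kΩ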